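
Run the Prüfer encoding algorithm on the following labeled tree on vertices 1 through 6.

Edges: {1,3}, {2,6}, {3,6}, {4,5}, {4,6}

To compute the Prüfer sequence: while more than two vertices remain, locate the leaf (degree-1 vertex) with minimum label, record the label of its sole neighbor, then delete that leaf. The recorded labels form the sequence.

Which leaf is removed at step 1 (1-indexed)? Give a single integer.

Step 1: current leaves = {1,2,5}. Remove leaf 1 (neighbor: 3).

Answer: 1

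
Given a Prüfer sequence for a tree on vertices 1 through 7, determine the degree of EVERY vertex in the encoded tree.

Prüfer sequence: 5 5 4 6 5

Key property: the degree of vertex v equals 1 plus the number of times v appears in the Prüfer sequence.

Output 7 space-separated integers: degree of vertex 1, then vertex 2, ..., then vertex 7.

Answer: 1 1 1 2 4 2 1

Derivation:
p_1 = 5: count[5] becomes 1
p_2 = 5: count[5] becomes 2
p_3 = 4: count[4] becomes 1
p_4 = 6: count[6] becomes 1
p_5 = 5: count[5] becomes 3
Degrees (1 + count): deg[1]=1+0=1, deg[2]=1+0=1, deg[3]=1+0=1, deg[4]=1+1=2, deg[5]=1+3=4, deg[6]=1+1=2, deg[7]=1+0=1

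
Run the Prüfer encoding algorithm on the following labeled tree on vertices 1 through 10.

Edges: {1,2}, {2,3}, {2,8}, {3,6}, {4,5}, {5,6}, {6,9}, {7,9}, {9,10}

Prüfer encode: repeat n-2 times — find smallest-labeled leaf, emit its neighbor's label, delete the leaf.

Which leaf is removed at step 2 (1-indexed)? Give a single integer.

Step 1: current leaves = {1,4,7,8,10}. Remove leaf 1 (neighbor: 2).
Step 2: current leaves = {4,7,8,10}. Remove leaf 4 (neighbor: 5).

Answer: 4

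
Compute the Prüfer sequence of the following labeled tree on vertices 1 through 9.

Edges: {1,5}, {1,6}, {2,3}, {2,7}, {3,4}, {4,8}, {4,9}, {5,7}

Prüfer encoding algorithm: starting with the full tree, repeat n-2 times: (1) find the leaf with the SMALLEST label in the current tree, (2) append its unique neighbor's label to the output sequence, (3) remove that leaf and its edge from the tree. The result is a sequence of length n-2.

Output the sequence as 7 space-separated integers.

Answer: 1 5 7 2 3 4 4

Derivation:
Step 1: leaves = {6,8,9}. Remove smallest leaf 6, emit neighbor 1.
Step 2: leaves = {1,8,9}. Remove smallest leaf 1, emit neighbor 5.
Step 3: leaves = {5,8,9}. Remove smallest leaf 5, emit neighbor 7.
Step 4: leaves = {7,8,9}. Remove smallest leaf 7, emit neighbor 2.
Step 5: leaves = {2,8,9}. Remove smallest leaf 2, emit neighbor 3.
Step 6: leaves = {3,8,9}. Remove smallest leaf 3, emit neighbor 4.
Step 7: leaves = {8,9}. Remove smallest leaf 8, emit neighbor 4.
Done: 2 vertices remain (4, 9). Sequence = [1 5 7 2 3 4 4]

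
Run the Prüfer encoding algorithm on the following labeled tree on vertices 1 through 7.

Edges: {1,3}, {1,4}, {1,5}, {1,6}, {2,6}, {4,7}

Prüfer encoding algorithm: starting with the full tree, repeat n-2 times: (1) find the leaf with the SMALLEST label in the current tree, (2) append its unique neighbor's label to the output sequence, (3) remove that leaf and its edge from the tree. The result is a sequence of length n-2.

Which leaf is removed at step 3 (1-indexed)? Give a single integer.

Answer: 5

Derivation:
Step 1: current leaves = {2,3,5,7}. Remove leaf 2 (neighbor: 6).
Step 2: current leaves = {3,5,6,7}. Remove leaf 3 (neighbor: 1).
Step 3: current leaves = {5,6,7}. Remove leaf 5 (neighbor: 1).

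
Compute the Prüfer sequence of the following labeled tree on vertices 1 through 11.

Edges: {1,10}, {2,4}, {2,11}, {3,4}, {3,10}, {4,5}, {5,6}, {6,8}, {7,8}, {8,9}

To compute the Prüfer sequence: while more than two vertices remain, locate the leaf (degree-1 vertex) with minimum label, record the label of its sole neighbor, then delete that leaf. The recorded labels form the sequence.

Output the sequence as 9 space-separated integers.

Answer: 10 8 8 6 5 4 3 4 2

Derivation:
Step 1: leaves = {1,7,9,11}. Remove smallest leaf 1, emit neighbor 10.
Step 2: leaves = {7,9,10,11}. Remove smallest leaf 7, emit neighbor 8.
Step 3: leaves = {9,10,11}. Remove smallest leaf 9, emit neighbor 8.
Step 4: leaves = {8,10,11}. Remove smallest leaf 8, emit neighbor 6.
Step 5: leaves = {6,10,11}. Remove smallest leaf 6, emit neighbor 5.
Step 6: leaves = {5,10,11}. Remove smallest leaf 5, emit neighbor 4.
Step 7: leaves = {10,11}. Remove smallest leaf 10, emit neighbor 3.
Step 8: leaves = {3,11}. Remove smallest leaf 3, emit neighbor 4.
Step 9: leaves = {4,11}. Remove smallest leaf 4, emit neighbor 2.
Done: 2 vertices remain (2, 11). Sequence = [10 8 8 6 5 4 3 4 2]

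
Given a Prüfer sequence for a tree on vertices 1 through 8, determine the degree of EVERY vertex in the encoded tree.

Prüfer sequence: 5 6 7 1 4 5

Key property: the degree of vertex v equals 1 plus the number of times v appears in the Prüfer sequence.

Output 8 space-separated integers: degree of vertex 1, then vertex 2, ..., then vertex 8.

p_1 = 5: count[5] becomes 1
p_2 = 6: count[6] becomes 1
p_3 = 7: count[7] becomes 1
p_4 = 1: count[1] becomes 1
p_5 = 4: count[4] becomes 1
p_6 = 5: count[5] becomes 2
Degrees (1 + count): deg[1]=1+1=2, deg[2]=1+0=1, deg[3]=1+0=1, deg[4]=1+1=2, deg[5]=1+2=3, deg[6]=1+1=2, deg[7]=1+1=2, deg[8]=1+0=1

Answer: 2 1 1 2 3 2 2 1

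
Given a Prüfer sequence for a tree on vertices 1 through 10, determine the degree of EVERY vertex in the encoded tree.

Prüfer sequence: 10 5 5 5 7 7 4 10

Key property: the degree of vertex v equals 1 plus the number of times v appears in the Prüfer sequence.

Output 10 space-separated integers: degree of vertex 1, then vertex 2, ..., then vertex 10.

p_1 = 10: count[10] becomes 1
p_2 = 5: count[5] becomes 1
p_3 = 5: count[5] becomes 2
p_4 = 5: count[5] becomes 3
p_5 = 7: count[7] becomes 1
p_6 = 7: count[7] becomes 2
p_7 = 4: count[4] becomes 1
p_8 = 10: count[10] becomes 2
Degrees (1 + count): deg[1]=1+0=1, deg[2]=1+0=1, deg[3]=1+0=1, deg[4]=1+1=2, deg[5]=1+3=4, deg[6]=1+0=1, deg[7]=1+2=3, deg[8]=1+0=1, deg[9]=1+0=1, deg[10]=1+2=3

Answer: 1 1 1 2 4 1 3 1 1 3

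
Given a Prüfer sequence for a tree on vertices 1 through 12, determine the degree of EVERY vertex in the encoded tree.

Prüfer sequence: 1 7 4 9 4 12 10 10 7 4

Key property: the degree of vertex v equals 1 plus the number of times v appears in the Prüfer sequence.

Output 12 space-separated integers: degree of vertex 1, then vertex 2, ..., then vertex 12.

Answer: 2 1 1 4 1 1 3 1 2 3 1 2

Derivation:
p_1 = 1: count[1] becomes 1
p_2 = 7: count[7] becomes 1
p_3 = 4: count[4] becomes 1
p_4 = 9: count[9] becomes 1
p_5 = 4: count[4] becomes 2
p_6 = 12: count[12] becomes 1
p_7 = 10: count[10] becomes 1
p_8 = 10: count[10] becomes 2
p_9 = 7: count[7] becomes 2
p_10 = 4: count[4] becomes 3
Degrees (1 + count): deg[1]=1+1=2, deg[2]=1+0=1, deg[3]=1+0=1, deg[4]=1+3=4, deg[5]=1+0=1, deg[6]=1+0=1, deg[7]=1+2=3, deg[8]=1+0=1, deg[9]=1+1=2, deg[10]=1+2=3, deg[11]=1+0=1, deg[12]=1+1=2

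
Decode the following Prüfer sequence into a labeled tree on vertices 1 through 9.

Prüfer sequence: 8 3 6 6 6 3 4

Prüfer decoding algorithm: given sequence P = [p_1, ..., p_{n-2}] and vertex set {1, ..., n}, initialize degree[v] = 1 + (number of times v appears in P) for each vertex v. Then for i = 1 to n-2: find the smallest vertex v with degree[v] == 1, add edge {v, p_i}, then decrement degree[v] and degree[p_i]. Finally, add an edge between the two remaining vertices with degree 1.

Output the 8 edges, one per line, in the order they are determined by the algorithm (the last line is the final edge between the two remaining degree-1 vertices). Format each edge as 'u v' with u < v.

Initial degrees: {1:1, 2:1, 3:3, 4:2, 5:1, 6:4, 7:1, 8:2, 9:1}
Step 1: smallest deg-1 vertex = 1, p_1 = 8. Add edge {1,8}. Now deg[1]=0, deg[8]=1.
Step 2: smallest deg-1 vertex = 2, p_2 = 3. Add edge {2,3}. Now deg[2]=0, deg[3]=2.
Step 3: smallest deg-1 vertex = 5, p_3 = 6. Add edge {5,6}. Now deg[5]=0, deg[6]=3.
Step 4: smallest deg-1 vertex = 7, p_4 = 6. Add edge {6,7}. Now deg[7]=0, deg[6]=2.
Step 5: smallest deg-1 vertex = 8, p_5 = 6. Add edge {6,8}. Now deg[8]=0, deg[6]=1.
Step 6: smallest deg-1 vertex = 6, p_6 = 3. Add edge {3,6}. Now deg[6]=0, deg[3]=1.
Step 7: smallest deg-1 vertex = 3, p_7 = 4. Add edge {3,4}. Now deg[3]=0, deg[4]=1.
Final: two remaining deg-1 vertices are 4, 9. Add edge {4,9}.

Answer: 1 8
2 3
5 6
6 7
6 8
3 6
3 4
4 9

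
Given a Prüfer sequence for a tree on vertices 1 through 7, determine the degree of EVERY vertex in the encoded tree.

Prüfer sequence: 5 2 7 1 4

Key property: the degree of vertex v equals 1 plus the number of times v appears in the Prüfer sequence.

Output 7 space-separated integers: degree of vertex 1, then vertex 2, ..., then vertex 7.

Answer: 2 2 1 2 2 1 2

Derivation:
p_1 = 5: count[5] becomes 1
p_2 = 2: count[2] becomes 1
p_3 = 7: count[7] becomes 1
p_4 = 1: count[1] becomes 1
p_5 = 4: count[4] becomes 1
Degrees (1 + count): deg[1]=1+1=2, deg[2]=1+1=2, deg[3]=1+0=1, deg[4]=1+1=2, deg[5]=1+1=2, deg[6]=1+0=1, deg[7]=1+1=2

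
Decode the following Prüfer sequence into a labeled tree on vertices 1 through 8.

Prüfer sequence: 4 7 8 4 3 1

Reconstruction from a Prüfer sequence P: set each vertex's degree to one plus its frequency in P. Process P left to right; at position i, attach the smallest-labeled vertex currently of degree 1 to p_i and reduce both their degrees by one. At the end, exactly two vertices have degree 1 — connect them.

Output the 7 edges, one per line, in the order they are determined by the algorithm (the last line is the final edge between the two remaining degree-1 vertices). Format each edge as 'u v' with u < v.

Initial degrees: {1:2, 2:1, 3:2, 4:3, 5:1, 6:1, 7:2, 8:2}
Step 1: smallest deg-1 vertex = 2, p_1 = 4. Add edge {2,4}. Now deg[2]=0, deg[4]=2.
Step 2: smallest deg-1 vertex = 5, p_2 = 7. Add edge {5,7}. Now deg[5]=0, deg[7]=1.
Step 3: smallest deg-1 vertex = 6, p_3 = 8. Add edge {6,8}. Now deg[6]=0, deg[8]=1.
Step 4: smallest deg-1 vertex = 7, p_4 = 4. Add edge {4,7}. Now deg[7]=0, deg[4]=1.
Step 5: smallest deg-1 vertex = 4, p_5 = 3. Add edge {3,4}. Now deg[4]=0, deg[3]=1.
Step 6: smallest deg-1 vertex = 3, p_6 = 1. Add edge {1,3}. Now deg[3]=0, deg[1]=1.
Final: two remaining deg-1 vertices are 1, 8. Add edge {1,8}.

Answer: 2 4
5 7
6 8
4 7
3 4
1 3
1 8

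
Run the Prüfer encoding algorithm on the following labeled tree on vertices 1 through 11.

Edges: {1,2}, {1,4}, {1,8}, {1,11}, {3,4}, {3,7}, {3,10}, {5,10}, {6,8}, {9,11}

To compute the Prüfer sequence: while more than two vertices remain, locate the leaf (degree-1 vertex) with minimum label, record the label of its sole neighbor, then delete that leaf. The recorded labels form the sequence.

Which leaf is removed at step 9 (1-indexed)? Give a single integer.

Step 1: current leaves = {2,5,6,7,9}. Remove leaf 2 (neighbor: 1).
Step 2: current leaves = {5,6,7,9}. Remove leaf 5 (neighbor: 10).
Step 3: current leaves = {6,7,9,10}. Remove leaf 6 (neighbor: 8).
Step 4: current leaves = {7,8,9,10}. Remove leaf 7 (neighbor: 3).
Step 5: current leaves = {8,9,10}. Remove leaf 8 (neighbor: 1).
Step 6: current leaves = {9,10}. Remove leaf 9 (neighbor: 11).
Step 7: current leaves = {10,11}. Remove leaf 10 (neighbor: 3).
Step 8: current leaves = {3,11}. Remove leaf 3 (neighbor: 4).
Step 9: current leaves = {4,11}. Remove leaf 4 (neighbor: 1).

Answer: 4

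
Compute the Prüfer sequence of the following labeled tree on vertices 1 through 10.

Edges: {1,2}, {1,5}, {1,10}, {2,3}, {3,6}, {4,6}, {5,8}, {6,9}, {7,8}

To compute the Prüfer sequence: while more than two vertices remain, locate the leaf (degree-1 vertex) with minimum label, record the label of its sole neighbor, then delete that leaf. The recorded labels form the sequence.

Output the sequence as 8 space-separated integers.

Answer: 6 8 5 1 6 3 2 1

Derivation:
Step 1: leaves = {4,7,9,10}. Remove smallest leaf 4, emit neighbor 6.
Step 2: leaves = {7,9,10}. Remove smallest leaf 7, emit neighbor 8.
Step 3: leaves = {8,9,10}. Remove smallest leaf 8, emit neighbor 5.
Step 4: leaves = {5,9,10}. Remove smallest leaf 5, emit neighbor 1.
Step 5: leaves = {9,10}. Remove smallest leaf 9, emit neighbor 6.
Step 6: leaves = {6,10}. Remove smallest leaf 6, emit neighbor 3.
Step 7: leaves = {3,10}. Remove smallest leaf 3, emit neighbor 2.
Step 8: leaves = {2,10}. Remove smallest leaf 2, emit neighbor 1.
Done: 2 vertices remain (1, 10). Sequence = [6 8 5 1 6 3 2 1]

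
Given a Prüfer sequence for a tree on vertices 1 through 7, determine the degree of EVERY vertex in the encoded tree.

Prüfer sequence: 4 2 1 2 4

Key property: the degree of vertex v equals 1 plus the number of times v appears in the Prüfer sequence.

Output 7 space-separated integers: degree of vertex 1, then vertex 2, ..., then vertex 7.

Answer: 2 3 1 3 1 1 1

Derivation:
p_1 = 4: count[4] becomes 1
p_2 = 2: count[2] becomes 1
p_3 = 1: count[1] becomes 1
p_4 = 2: count[2] becomes 2
p_5 = 4: count[4] becomes 2
Degrees (1 + count): deg[1]=1+1=2, deg[2]=1+2=3, deg[3]=1+0=1, deg[4]=1+2=3, deg[5]=1+0=1, deg[6]=1+0=1, deg[7]=1+0=1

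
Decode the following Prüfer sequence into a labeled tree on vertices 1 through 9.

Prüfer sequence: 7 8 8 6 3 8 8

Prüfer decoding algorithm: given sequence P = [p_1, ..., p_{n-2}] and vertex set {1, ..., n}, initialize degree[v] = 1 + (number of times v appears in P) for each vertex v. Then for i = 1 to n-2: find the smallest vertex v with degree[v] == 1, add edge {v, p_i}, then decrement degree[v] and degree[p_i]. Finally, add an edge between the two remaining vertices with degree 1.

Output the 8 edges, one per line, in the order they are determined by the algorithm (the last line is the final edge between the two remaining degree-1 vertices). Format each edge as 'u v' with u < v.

Initial degrees: {1:1, 2:1, 3:2, 4:1, 5:1, 6:2, 7:2, 8:5, 9:1}
Step 1: smallest deg-1 vertex = 1, p_1 = 7. Add edge {1,7}. Now deg[1]=0, deg[7]=1.
Step 2: smallest deg-1 vertex = 2, p_2 = 8. Add edge {2,8}. Now deg[2]=0, deg[8]=4.
Step 3: smallest deg-1 vertex = 4, p_3 = 8. Add edge {4,8}. Now deg[4]=0, deg[8]=3.
Step 4: smallest deg-1 vertex = 5, p_4 = 6. Add edge {5,6}. Now deg[5]=0, deg[6]=1.
Step 5: smallest deg-1 vertex = 6, p_5 = 3. Add edge {3,6}. Now deg[6]=0, deg[3]=1.
Step 6: smallest deg-1 vertex = 3, p_6 = 8. Add edge {3,8}. Now deg[3]=0, deg[8]=2.
Step 7: smallest deg-1 vertex = 7, p_7 = 8. Add edge {7,8}. Now deg[7]=0, deg[8]=1.
Final: two remaining deg-1 vertices are 8, 9. Add edge {8,9}.

Answer: 1 7
2 8
4 8
5 6
3 6
3 8
7 8
8 9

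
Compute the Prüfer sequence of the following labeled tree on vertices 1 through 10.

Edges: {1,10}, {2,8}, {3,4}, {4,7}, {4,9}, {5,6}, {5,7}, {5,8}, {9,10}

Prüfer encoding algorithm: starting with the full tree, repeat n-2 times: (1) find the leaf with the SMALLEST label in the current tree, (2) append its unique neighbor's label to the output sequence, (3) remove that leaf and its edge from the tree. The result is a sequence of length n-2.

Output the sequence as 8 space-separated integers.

Answer: 10 8 4 5 5 7 4 9

Derivation:
Step 1: leaves = {1,2,3,6}. Remove smallest leaf 1, emit neighbor 10.
Step 2: leaves = {2,3,6,10}. Remove smallest leaf 2, emit neighbor 8.
Step 3: leaves = {3,6,8,10}. Remove smallest leaf 3, emit neighbor 4.
Step 4: leaves = {6,8,10}. Remove smallest leaf 6, emit neighbor 5.
Step 5: leaves = {8,10}. Remove smallest leaf 8, emit neighbor 5.
Step 6: leaves = {5,10}. Remove smallest leaf 5, emit neighbor 7.
Step 7: leaves = {7,10}. Remove smallest leaf 7, emit neighbor 4.
Step 8: leaves = {4,10}. Remove smallest leaf 4, emit neighbor 9.
Done: 2 vertices remain (9, 10). Sequence = [10 8 4 5 5 7 4 9]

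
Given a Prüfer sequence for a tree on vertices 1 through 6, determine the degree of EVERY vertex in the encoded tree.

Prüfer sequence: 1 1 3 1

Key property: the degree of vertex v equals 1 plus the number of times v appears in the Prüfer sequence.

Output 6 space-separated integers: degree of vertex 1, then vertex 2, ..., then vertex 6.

Answer: 4 1 2 1 1 1

Derivation:
p_1 = 1: count[1] becomes 1
p_2 = 1: count[1] becomes 2
p_3 = 3: count[3] becomes 1
p_4 = 1: count[1] becomes 3
Degrees (1 + count): deg[1]=1+3=4, deg[2]=1+0=1, deg[3]=1+1=2, deg[4]=1+0=1, deg[5]=1+0=1, deg[6]=1+0=1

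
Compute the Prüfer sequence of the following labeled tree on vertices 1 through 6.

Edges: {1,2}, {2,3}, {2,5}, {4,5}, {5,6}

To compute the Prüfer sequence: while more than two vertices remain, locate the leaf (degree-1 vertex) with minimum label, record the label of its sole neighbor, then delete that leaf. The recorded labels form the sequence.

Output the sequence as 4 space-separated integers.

Step 1: leaves = {1,3,4,6}. Remove smallest leaf 1, emit neighbor 2.
Step 2: leaves = {3,4,6}. Remove smallest leaf 3, emit neighbor 2.
Step 3: leaves = {2,4,6}. Remove smallest leaf 2, emit neighbor 5.
Step 4: leaves = {4,6}. Remove smallest leaf 4, emit neighbor 5.
Done: 2 vertices remain (5, 6). Sequence = [2 2 5 5]

Answer: 2 2 5 5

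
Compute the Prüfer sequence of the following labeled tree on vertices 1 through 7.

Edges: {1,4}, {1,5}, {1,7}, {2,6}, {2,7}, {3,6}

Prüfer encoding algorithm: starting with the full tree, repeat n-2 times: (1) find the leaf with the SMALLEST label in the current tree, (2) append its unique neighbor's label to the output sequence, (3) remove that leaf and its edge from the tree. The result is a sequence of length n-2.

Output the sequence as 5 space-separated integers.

Step 1: leaves = {3,4,5}. Remove smallest leaf 3, emit neighbor 6.
Step 2: leaves = {4,5,6}. Remove smallest leaf 4, emit neighbor 1.
Step 3: leaves = {5,6}. Remove smallest leaf 5, emit neighbor 1.
Step 4: leaves = {1,6}. Remove smallest leaf 1, emit neighbor 7.
Step 5: leaves = {6,7}. Remove smallest leaf 6, emit neighbor 2.
Done: 2 vertices remain (2, 7). Sequence = [6 1 1 7 2]

Answer: 6 1 1 7 2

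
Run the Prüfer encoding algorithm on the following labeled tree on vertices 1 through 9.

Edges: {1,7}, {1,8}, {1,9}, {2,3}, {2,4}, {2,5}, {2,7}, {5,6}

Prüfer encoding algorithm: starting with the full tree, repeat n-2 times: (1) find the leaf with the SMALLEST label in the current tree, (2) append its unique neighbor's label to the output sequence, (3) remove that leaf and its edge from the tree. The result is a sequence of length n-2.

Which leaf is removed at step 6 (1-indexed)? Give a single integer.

Answer: 7

Derivation:
Step 1: current leaves = {3,4,6,8,9}. Remove leaf 3 (neighbor: 2).
Step 2: current leaves = {4,6,8,9}. Remove leaf 4 (neighbor: 2).
Step 3: current leaves = {6,8,9}. Remove leaf 6 (neighbor: 5).
Step 4: current leaves = {5,8,9}. Remove leaf 5 (neighbor: 2).
Step 5: current leaves = {2,8,9}. Remove leaf 2 (neighbor: 7).
Step 6: current leaves = {7,8,9}. Remove leaf 7 (neighbor: 1).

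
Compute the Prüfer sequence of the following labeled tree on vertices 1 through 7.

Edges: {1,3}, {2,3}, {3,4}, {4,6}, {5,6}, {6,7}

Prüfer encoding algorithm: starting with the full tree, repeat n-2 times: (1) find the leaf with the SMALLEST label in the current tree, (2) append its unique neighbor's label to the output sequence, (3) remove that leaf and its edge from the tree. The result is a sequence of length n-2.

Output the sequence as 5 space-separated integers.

Step 1: leaves = {1,2,5,7}. Remove smallest leaf 1, emit neighbor 3.
Step 2: leaves = {2,5,7}. Remove smallest leaf 2, emit neighbor 3.
Step 3: leaves = {3,5,7}. Remove smallest leaf 3, emit neighbor 4.
Step 4: leaves = {4,5,7}. Remove smallest leaf 4, emit neighbor 6.
Step 5: leaves = {5,7}. Remove smallest leaf 5, emit neighbor 6.
Done: 2 vertices remain (6, 7). Sequence = [3 3 4 6 6]

Answer: 3 3 4 6 6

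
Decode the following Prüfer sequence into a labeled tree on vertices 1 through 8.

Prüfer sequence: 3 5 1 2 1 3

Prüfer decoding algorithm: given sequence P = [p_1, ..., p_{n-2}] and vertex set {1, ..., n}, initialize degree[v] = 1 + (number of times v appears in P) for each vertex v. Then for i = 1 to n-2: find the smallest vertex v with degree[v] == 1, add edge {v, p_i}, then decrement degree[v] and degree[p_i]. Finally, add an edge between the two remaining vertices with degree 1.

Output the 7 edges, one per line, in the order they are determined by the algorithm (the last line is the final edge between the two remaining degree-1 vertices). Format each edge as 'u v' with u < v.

Answer: 3 4
5 6
1 5
2 7
1 2
1 3
3 8

Derivation:
Initial degrees: {1:3, 2:2, 3:3, 4:1, 5:2, 6:1, 7:1, 8:1}
Step 1: smallest deg-1 vertex = 4, p_1 = 3. Add edge {3,4}. Now deg[4]=0, deg[3]=2.
Step 2: smallest deg-1 vertex = 6, p_2 = 5. Add edge {5,6}. Now deg[6]=0, deg[5]=1.
Step 3: smallest deg-1 vertex = 5, p_3 = 1. Add edge {1,5}. Now deg[5]=0, deg[1]=2.
Step 4: smallest deg-1 vertex = 7, p_4 = 2. Add edge {2,7}. Now deg[7]=0, deg[2]=1.
Step 5: smallest deg-1 vertex = 2, p_5 = 1. Add edge {1,2}. Now deg[2]=0, deg[1]=1.
Step 6: smallest deg-1 vertex = 1, p_6 = 3. Add edge {1,3}. Now deg[1]=0, deg[3]=1.
Final: two remaining deg-1 vertices are 3, 8. Add edge {3,8}.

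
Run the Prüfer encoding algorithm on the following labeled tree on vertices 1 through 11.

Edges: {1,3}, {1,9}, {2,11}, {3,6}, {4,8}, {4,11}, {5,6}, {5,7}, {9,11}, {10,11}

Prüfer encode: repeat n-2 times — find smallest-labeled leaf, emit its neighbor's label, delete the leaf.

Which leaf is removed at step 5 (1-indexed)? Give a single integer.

Answer: 3

Derivation:
Step 1: current leaves = {2,7,8,10}. Remove leaf 2 (neighbor: 11).
Step 2: current leaves = {7,8,10}. Remove leaf 7 (neighbor: 5).
Step 3: current leaves = {5,8,10}. Remove leaf 5 (neighbor: 6).
Step 4: current leaves = {6,8,10}. Remove leaf 6 (neighbor: 3).
Step 5: current leaves = {3,8,10}. Remove leaf 3 (neighbor: 1).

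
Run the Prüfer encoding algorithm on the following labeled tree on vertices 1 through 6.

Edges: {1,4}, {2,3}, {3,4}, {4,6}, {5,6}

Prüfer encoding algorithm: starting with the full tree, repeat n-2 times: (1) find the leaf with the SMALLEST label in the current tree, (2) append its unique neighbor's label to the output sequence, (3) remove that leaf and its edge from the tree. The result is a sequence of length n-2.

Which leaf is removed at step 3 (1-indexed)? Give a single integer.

Answer: 3

Derivation:
Step 1: current leaves = {1,2,5}. Remove leaf 1 (neighbor: 4).
Step 2: current leaves = {2,5}. Remove leaf 2 (neighbor: 3).
Step 3: current leaves = {3,5}. Remove leaf 3 (neighbor: 4).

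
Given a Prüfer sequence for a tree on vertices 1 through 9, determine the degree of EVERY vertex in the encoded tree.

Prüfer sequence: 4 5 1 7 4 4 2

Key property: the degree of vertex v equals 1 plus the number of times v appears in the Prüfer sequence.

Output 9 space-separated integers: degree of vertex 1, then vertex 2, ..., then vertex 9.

p_1 = 4: count[4] becomes 1
p_2 = 5: count[5] becomes 1
p_3 = 1: count[1] becomes 1
p_4 = 7: count[7] becomes 1
p_5 = 4: count[4] becomes 2
p_6 = 4: count[4] becomes 3
p_7 = 2: count[2] becomes 1
Degrees (1 + count): deg[1]=1+1=2, deg[2]=1+1=2, deg[3]=1+0=1, deg[4]=1+3=4, deg[5]=1+1=2, deg[6]=1+0=1, deg[7]=1+1=2, deg[8]=1+0=1, deg[9]=1+0=1

Answer: 2 2 1 4 2 1 2 1 1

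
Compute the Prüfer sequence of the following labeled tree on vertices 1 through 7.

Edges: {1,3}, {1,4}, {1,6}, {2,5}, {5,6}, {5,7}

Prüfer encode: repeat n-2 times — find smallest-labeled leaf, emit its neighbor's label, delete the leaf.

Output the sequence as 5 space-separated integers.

Step 1: leaves = {2,3,4,7}. Remove smallest leaf 2, emit neighbor 5.
Step 2: leaves = {3,4,7}. Remove smallest leaf 3, emit neighbor 1.
Step 3: leaves = {4,7}. Remove smallest leaf 4, emit neighbor 1.
Step 4: leaves = {1,7}. Remove smallest leaf 1, emit neighbor 6.
Step 5: leaves = {6,7}. Remove smallest leaf 6, emit neighbor 5.
Done: 2 vertices remain (5, 7). Sequence = [5 1 1 6 5]

Answer: 5 1 1 6 5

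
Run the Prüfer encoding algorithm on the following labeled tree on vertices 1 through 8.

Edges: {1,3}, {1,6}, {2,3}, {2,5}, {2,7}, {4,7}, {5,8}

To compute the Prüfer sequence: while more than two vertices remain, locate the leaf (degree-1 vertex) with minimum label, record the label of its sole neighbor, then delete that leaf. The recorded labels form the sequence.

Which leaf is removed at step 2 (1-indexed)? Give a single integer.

Step 1: current leaves = {4,6,8}. Remove leaf 4 (neighbor: 7).
Step 2: current leaves = {6,7,8}. Remove leaf 6 (neighbor: 1).

Answer: 6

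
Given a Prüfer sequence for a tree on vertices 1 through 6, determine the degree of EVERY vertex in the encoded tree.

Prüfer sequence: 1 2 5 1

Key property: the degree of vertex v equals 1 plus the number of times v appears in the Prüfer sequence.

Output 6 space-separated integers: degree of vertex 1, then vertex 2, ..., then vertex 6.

p_1 = 1: count[1] becomes 1
p_2 = 2: count[2] becomes 1
p_3 = 5: count[5] becomes 1
p_4 = 1: count[1] becomes 2
Degrees (1 + count): deg[1]=1+2=3, deg[2]=1+1=2, deg[3]=1+0=1, deg[4]=1+0=1, deg[5]=1+1=2, deg[6]=1+0=1

Answer: 3 2 1 1 2 1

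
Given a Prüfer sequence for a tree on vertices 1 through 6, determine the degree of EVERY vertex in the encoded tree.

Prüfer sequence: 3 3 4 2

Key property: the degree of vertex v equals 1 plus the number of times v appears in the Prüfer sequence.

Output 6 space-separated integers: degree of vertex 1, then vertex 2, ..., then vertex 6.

p_1 = 3: count[3] becomes 1
p_2 = 3: count[3] becomes 2
p_3 = 4: count[4] becomes 1
p_4 = 2: count[2] becomes 1
Degrees (1 + count): deg[1]=1+0=1, deg[2]=1+1=2, deg[3]=1+2=3, deg[4]=1+1=2, deg[5]=1+0=1, deg[6]=1+0=1

Answer: 1 2 3 2 1 1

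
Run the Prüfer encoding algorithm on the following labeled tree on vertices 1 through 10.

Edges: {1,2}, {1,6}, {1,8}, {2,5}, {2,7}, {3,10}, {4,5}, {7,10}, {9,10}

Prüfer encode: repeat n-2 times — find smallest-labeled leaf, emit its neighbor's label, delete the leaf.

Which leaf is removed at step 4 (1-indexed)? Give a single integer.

Step 1: current leaves = {3,4,6,8,9}. Remove leaf 3 (neighbor: 10).
Step 2: current leaves = {4,6,8,9}. Remove leaf 4 (neighbor: 5).
Step 3: current leaves = {5,6,8,9}. Remove leaf 5 (neighbor: 2).
Step 4: current leaves = {6,8,9}. Remove leaf 6 (neighbor: 1).

Answer: 6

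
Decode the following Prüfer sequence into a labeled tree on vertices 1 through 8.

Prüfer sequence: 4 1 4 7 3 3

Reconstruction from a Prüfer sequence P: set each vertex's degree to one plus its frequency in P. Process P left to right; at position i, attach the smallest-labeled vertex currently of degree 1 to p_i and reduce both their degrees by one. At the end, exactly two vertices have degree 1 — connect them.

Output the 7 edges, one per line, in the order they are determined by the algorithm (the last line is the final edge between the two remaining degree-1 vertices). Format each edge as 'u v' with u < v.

Answer: 2 4
1 5
1 4
4 7
3 6
3 7
3 8

Derivation:
Initial degrees: {1:2, 2:1, 3:3, 4:3, 5:1, 6:1, 7:2, 8:1}
Step 1: smallest deg-1 vertex = 2, p_1 = 4. Add edge {2,4}. Now deg[2]=0, deg[4]=2.
Step 2: smallest deg-1 vertex = 5, p_2 = 1. Add edge {1,5}. Now deg[5]=0, deg[1]=1.
Step 3: smallest deg-1 vertex = 1, p_3 = 4. Add edge {1,4}. Now deg[1]=0, deg[4]=1.
Step 4: smallest deg-1 vertex = 4, p_4 = 7. Add edge {4,7}. Now deg[4]=0, deg[7]=1.
Step 5: smallest deg-1 vertex = 6, p_5 = 3. Add edge {3,6}. Now deg[6]=0, deg[3]=2.
Step 6: smallest deg-1 vertex = 7, p_6 = 3. Add edge {3,7}. Now deg[7]=0, deg[3]=1.
Final: two remaining deg-1 vertices are 3, 8. Add edge {3,8}.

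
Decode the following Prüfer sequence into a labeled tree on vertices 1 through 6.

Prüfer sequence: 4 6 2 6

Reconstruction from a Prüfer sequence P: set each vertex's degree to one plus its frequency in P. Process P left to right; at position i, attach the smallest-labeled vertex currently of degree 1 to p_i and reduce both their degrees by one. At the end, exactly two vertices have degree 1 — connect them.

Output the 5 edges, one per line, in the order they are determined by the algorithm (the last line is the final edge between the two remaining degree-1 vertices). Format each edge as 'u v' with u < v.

Answer: 1 4
3 6
2 4
2 6
5 6

Derivation:
Initial degrees: {1:1, 2:2, 3:1, 4:2, 5:1, 6:3}
Step 1: smallest deg-1 vertex = 1, p_1 = 4. Add edge {1,4}. Now deg[1]=0, deg[4]=1.
Step 2: smallest deg-1 vertex = 3, p_2 = 6. Add edge {3,6}. Now deg[3]=0, deg[6]=2.
Step 3: smallest deg-1 vertex = 4, p_3 = 2. Add edge {2,4}. Now deg[4]=0, deg[2]=1.
Step 4: smallest deg-1 vertex = 2, p_4 = 6. Add edge {2,6}. Now deg[2]=0, deg[6]=1.
Final: two remaining deg-1 vertices are 5, 6. Add edge {5,6}.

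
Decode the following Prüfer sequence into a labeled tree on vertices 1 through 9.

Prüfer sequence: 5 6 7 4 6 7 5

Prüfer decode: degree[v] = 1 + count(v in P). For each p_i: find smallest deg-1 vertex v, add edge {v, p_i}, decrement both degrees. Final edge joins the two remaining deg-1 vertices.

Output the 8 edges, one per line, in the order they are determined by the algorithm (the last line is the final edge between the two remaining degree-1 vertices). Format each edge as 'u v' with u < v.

Initial degrees: {1:1, 2:1, 3:1, 4:2, 5:3, 6:3, 7:3, 8:1, 9:1}
Step 1: smallest deg-1 vertex = 1, p_1 = 5. Add edge {1,5}. Now deg[1]=0, deg[5]=2.
Step 2: smallest deg-1 vertex = 2, p_2 = 6. Add edge {2,6}. Now deg[2]=0, deg[6]=2.
Step 3: smallest deg-1 vertex = 3, p_3 = 7. Add edge {3,7}. Now deg[3]=0, deg[7]=2.
Step 4: smallest deg-1 vertex = 8, p_4 = 4. Add edge {4,8}. Now deg[8]=0, deg[4]=1.
Step 5: smallest deg-1 vertex = 4, p_5 = 6. Add edge {4,6}. Now deg[4]=0, deg[6]=1.
Step 6: smallest deg-1 vertex = 6, p_6 = 7. Add edge {6,7}. Now deg[6]=0, deg[7]=1.
Step 7: smallest deg-1 vertex = 7, p_7 = 5. Add edge {5,7}. Now deg[7]=0, deg[5]=1.
Final: two remaining deg-1 vertices are 5, 9. Add edge {5,9}.

Answer: 1 5
2 6
3 7
4 8
4 6
6 7
5 7
5 9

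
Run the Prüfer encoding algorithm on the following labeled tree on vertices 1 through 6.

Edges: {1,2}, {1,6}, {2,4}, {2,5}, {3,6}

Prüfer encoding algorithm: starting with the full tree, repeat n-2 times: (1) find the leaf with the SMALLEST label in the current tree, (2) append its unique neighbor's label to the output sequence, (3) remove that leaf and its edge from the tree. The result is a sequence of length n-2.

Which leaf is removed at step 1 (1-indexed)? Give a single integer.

Step 1: current leaves = {3,4,5}. Remove leaf 3 (neighbor: 6).

Answer: 3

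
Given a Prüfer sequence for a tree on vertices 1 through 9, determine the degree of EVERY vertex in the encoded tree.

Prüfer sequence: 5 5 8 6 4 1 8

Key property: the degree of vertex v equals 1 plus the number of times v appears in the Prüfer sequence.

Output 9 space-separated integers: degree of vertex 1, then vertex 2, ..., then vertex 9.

p_1 = 5: count[5] becomes 1
p_2 = 5: count[5] becomes 2
p_3 = 8: count[8] becomes 1
p_4 = 6: count[6] becomes 1
p_5 = 4: count[4] becomes 1
p_6 = 1: count[1] becomes 1
p_7 = 8: count[8] becomes 2
Degrees (1 + count): deg[1]=1+1=2, deg[2]=1+0=1, deg[3]=1+0=1, deg[4]=1+1=2, deg[5]=1+2=3, deg[6]=1+1=2, deg[7]=1+0=1, deg[8]=1+2=3, deg[9]=1+0=1

Answer: 2 1 1 2 3 2 1 3 1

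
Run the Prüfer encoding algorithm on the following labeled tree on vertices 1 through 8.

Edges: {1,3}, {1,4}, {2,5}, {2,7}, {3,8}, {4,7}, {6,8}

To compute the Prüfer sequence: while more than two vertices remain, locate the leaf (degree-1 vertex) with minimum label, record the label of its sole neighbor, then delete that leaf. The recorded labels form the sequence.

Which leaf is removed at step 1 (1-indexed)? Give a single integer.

Answer: 5

Derivation:
Step 1: current leaves = {5,6}. Remove leaf 5 (neighbor: 2).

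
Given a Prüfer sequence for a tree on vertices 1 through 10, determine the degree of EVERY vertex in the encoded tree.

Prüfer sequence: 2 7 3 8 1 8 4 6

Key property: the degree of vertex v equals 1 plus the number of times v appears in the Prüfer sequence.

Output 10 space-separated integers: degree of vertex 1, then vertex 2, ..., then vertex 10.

p_1 = 2: count[2] becomes 1
p_2 = 7: count[7] becomes 1
p_3 = 3: count[3] becomes 1
p_4 = 8: count[8] becomes 1
p_5 = 1: count[1] becomes 1
p_6 = 8: count[8] becomes 2
p_7 = 4: count[4] becomes 1
p_8 = 6: count[6] becomes 1
Degrees (1 + count): deg[1]=1+1=2, deg[2]=1+1=2, deg[3]=1+1=2, deg[4]=1+1=2, deg[5]=1+0=1, deg[6]=1+1=2, deg[7]=1+1=2, deg[8]=1+2=3, deg[9]=1+0=1, deg[10]=1+0=1

Answer: 2 2 2 2 1 2 2 3 1 1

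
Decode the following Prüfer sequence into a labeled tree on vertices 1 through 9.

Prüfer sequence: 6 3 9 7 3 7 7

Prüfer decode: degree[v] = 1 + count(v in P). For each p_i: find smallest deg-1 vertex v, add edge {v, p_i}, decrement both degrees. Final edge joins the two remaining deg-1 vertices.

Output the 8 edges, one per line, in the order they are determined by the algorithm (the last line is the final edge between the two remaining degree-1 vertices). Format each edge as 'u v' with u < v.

Initial degrees: {1:1, 2:1, 3:3, 4:1, 5:1, 6:2, 7:4, 8:1, 9:2}
Step 1: smallest deg-1 vertex = 1, p_1 = 6. Add edge {1,6}. Now deg[1]=0, deg[6]=1.
Step 2: smallest deg-1 vertex = 2, p_2 = 3. Add edge {2,3}. Now deg[2]=0, deg[3]=2.
Step 3: smallest deg-1 vertex = 4, p_3 = 9. Add edge {4,9}. Now deg[4]=0, deg[9]=1.
Step 4: smallest deg-1 vertex = 5, p_4 = 7. Add edge {5,7}. Now deg[5]=0, deg[7]=3.
Step 5: smallest deg-1 vertex = 6, p_5 = 3. Add edge {3,6}. Now deg[6]=0, deg[3]=1.
Step 6: smallest deg-1 vertex = 3, p_6 = 7. Add edge {3,7}. Now deg[3]=0, deg[7]=2.
Step 7: smallest deg-1 vertex = 8, p_7 = 7. Add edge {7,8}. Now deg[8]=0, deg[7]=1.
Final: two remaining deg-1 vertices are 7, 9. Add edge {7,9}.

Answer: 1 6
2 3
4 9
5 7
3 6
3 7
7 8
7 9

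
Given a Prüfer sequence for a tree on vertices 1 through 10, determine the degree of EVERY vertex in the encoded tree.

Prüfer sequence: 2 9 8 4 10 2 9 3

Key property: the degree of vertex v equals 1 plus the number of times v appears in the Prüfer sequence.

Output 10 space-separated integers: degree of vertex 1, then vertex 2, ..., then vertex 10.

Answer: 1 3 2 2 1 1 1 2 3 2

Derivation:
p_1 = 2: count[2] becomes 1
p_2 = 9: count[9] becomes 1
p_3 = 8: count[8] becomes 1
p_4 = 4: count[4] becomes 1
p_5 = 10: count[10] becomes 1
p_6 = 2: count[2] becomes 2
p_7 = 9: count[9] becomes 2
p_8 = 3: count[3] becomes 1
Degrees (1 + count): deg[1]=1+0=1, deg[2]=1+2=3, deg[3]=1+1=2, deg[4]=1+1=2, deg[5]=1+0=1, deg[6]=1+0=1, deg[7]=1+0=1, deg[8]=1+1=2, deg[9]=1+2=3, deg[10]=1+1=2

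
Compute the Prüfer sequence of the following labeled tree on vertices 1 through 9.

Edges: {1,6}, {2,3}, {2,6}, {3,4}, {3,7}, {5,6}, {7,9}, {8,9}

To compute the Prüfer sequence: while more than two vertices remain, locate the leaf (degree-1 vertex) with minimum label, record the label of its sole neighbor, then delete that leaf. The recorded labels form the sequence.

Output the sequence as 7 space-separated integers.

Step 1: leaves = {1,4,5,8}. Remove smallest leaf 1, emit neighbor 6.
Step 2: leaves = {4,5,8}. Remove smallest leaf 4, emit neighbor 3.
Step 3: leaves = {5,8}. Remove smallest leaf 5, emit neighbor 6.
Step 4: leaves = {6,8}. Remove smallest leaf 6, emit neighbor 2.
Step 5: leaves = {2,8}. Remove smallest leaf 2, emit neighbor 3.
Step 6: leaves = {3,8}. Remove smallest leaf 3, emit neighbor 7.
Step 7: leaves = {7,8}. Remove smallest leaf 7, emit neighbor 9.
Done: 2 vertices remain (8, 9). Sequence = [6 3 6 2 3 7 9]

Answer: 6 3 6 2 3 7 9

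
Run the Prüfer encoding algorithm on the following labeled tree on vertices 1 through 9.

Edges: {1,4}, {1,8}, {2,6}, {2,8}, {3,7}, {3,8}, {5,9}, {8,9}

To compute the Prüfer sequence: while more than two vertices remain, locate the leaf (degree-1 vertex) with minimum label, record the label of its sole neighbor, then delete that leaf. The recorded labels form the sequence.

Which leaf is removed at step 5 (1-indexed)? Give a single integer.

Answer: 2

Derivation:
Step 1: current leaves = {4,5,6,7}. Remove leaf 4 (neighbor: 1).
Step 2: current leaves = {1,5,6,7}. Remove leaf 1 (neighbor: 8).
Step 3: current leaves = {5,6,7}. Remove leaf 5 (neighbor: 9).
Step 4: current leaves = {6,7,9}. Remove leaf 6 (neighbor: 2).
Step 5: current leaves = {2,7,9}. Remove leaf 2 (neighbor: 8).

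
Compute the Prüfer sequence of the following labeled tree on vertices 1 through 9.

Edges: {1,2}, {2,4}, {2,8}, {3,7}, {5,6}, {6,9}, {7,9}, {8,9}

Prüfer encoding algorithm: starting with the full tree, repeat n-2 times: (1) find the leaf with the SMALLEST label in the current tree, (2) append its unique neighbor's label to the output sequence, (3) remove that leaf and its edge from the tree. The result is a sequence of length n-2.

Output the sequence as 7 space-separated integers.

Answer: 2 7 2 8 6 9 9

Derivation:
Step 1: leaves = {1,3,4,5}. Remove smallest leaf 1, emit neighbor 2.
Step 2: leaves = {3,4,5}. Remove smallest leaf 3, emit neighbor 7.
Step 3: leaves = {4,5,7}. Remove smallest leaf 4, emit neighbor 2.
Step 4: leaves = {2,5,7}. Remove smallest leaf 2, emit neighbor 8.
Step 5: leaves = {5,7,8}. Remove smallest leaf 5, emit neighbor 6.
Step 6: leaves = {6,7,8}. Remove smallest leaf 6, emit neighbor 9.
Step 7: leaves = {7,8}. Remove smallest leaf 7, emit neighbor 9.
Done: 2 vertices remain (8, 9). Sequence = [2 7 2 8 6 9 9]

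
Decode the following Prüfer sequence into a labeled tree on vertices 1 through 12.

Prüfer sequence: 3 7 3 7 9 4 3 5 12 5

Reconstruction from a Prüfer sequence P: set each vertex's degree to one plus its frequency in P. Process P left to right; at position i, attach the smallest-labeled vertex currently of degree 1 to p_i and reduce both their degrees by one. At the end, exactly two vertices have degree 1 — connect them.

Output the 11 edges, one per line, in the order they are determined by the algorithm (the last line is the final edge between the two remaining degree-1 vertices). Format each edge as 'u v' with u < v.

Answer: 1 3
2 7
3 6
7 8
7 9
4 9
3 4
3 5
10 12
5 11
5 12

Derivation:
Initial degrees: {1:1, 2:1, 3:4, 4:2, 5:3, 6:1, 7:3, 8:1, 9:2, 10:1, 11:1, 12:2}
Step 1: smallest deg-1 vertex = 1, p_1 = 3. Add edge {1,3}. Now deg[1]=0, deg[3]=3.
Step 2: smallest deg-1 vertex = 2, p_2 = 7. Add edge {2,7}. Now deg[2]=0, deg[7]=2.
Step 3: smallest deg-1 vertex = 6, p_3 = 3. Add edge {3,6}. Now deg[6]=0, deg[3]=2.
Step 4: smallest deg-1 vertex = 8, p_4 = 7. Add edge {7,8}. Now deg[8]=0, deg[7]=1.
Step 5: smallest deg-1 vertex = 7, p_5 = 9. Add edge {7,9}. Now deg[7]=0, deg[9]=1.
Step 6: smallest deg-1 vertex = 9, p_6 = 4. Add edge {4,9}. Now deg[9]=0, deg[4]=1.
Step 7: smallest deg-1 vertex = 4, p_7 = 3. Add edge {3,4}. Now deg[4]=0, deg[3]=1.
Step 8: smallest deg-1 vertex = 3, p_8 = 5. Add edge {3,5}. Now deg[3]=0, deg[5]=2.
Step 9: smallest deg-1 vertex = 10, p_9 = 12. Add edge {10,12}. Now deg[10]=0, deg[12]=1.
Step 10: smallest deg-1 vertex = 11, p_10 = 5. Add edge {5,11}. Now deg[11]=0, deg[5]=1.
Final: two remaining deg-1 vertices are 5, 12. Add edge {5,12}.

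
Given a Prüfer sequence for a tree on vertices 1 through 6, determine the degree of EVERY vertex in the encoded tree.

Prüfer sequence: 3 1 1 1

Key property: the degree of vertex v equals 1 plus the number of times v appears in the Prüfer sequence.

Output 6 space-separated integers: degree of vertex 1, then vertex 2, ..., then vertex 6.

p_1 = 3: count[3] becomes 1
p_2 = 1: count[1] becomes 1
p_3 = 1: count[1] becomes 2
p_4 = 1: count[1] becomes 3
Degrees (1 + count): deg[1]=1+3=4, deg[2]=1+0=1, deg[3]=1+1=2, deg[4]=1+0=1, deg[5]=1+0=1, deg[6]=1+0=1

Answer: 4 1 2 1 1 1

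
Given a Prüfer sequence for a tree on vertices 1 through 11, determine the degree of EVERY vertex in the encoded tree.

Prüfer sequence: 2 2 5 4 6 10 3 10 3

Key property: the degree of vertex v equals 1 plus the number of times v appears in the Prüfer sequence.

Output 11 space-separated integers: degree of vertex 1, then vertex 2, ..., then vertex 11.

Answer: 1 3 3 2 2 2 1 1 1 3 1

Derivation:
p_1 = 2: count[2] becomes 1
p_2 = 2: count[2] becomes 2
p_3 = 5: count[5] becomes 1
p_4 = 4: count[4] becomes 1
p_5 = 6: count[6] becomes 1
p_6 = 10: count[10] becomes 1
p_7 = 3: count[3] becomes 1
p_8 = 10: count[10] becomes 2
p_9 = 3: count[3] becomes 2
Degrees (1 + count): deg[1]=1+0=1, deg[2]=1+2=3, deg[3]=1+2=3, deg[4]=1+1=2, deg[5]=1+1=2, deg[6]=1+1=2, deg[7]=1+0=1, deg[8]=1+0=1, deg[9]=1+0=1, deg[10]=1+2=3, deg[11]=1+0=1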